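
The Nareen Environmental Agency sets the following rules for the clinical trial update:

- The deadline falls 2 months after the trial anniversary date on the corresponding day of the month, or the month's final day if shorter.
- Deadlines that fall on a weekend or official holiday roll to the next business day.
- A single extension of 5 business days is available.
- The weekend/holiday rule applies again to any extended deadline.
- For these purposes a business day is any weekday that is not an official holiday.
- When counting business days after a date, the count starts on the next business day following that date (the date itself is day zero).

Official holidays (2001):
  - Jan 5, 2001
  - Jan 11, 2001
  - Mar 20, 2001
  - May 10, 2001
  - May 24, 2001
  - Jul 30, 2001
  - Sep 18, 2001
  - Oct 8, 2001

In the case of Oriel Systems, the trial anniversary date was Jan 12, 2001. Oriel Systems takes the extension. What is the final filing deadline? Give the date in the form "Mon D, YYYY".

2 months from Jan 12, 2001 is Mar 12, 2001.
Since Mar 12, 2001 is a Monday and not a holiday, the date is unchanged.
Counting 5 further business days from Mar 12, 2001 reaches Mar 19, 2001.
Mar 19, 2001 is a Monday and not a listed holiday, so it stands.
Final deadline: Mar 19, 2001.

Mar 19, 2001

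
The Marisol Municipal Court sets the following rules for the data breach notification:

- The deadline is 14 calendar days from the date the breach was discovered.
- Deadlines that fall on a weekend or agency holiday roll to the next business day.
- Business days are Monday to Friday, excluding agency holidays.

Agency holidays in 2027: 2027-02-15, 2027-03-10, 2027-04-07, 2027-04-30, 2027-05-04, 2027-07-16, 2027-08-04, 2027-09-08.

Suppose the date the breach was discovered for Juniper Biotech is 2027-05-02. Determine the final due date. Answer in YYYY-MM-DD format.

2027-05-17

From 2027-05-02, 14 calendar days later is 2027-05-16.
2027-05-16 is a Sunday, so it moves to the next business day, 2027-05-17 (Monday).
So the filing is due 2027-05-17.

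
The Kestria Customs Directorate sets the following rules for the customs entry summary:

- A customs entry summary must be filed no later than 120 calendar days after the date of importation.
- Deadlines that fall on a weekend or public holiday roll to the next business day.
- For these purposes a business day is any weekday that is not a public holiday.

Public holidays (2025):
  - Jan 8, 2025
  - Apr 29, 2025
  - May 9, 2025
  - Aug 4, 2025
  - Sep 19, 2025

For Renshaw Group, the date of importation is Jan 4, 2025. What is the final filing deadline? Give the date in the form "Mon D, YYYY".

Trigger date Jan 4, 2025 + 120 calendar days = May 4, 2025.
Because May 4, 2025 is a Sunday, the deadline becomes May 5, 2025 (Monday).
Final deadline: May 5, 2025.

May 5, 2025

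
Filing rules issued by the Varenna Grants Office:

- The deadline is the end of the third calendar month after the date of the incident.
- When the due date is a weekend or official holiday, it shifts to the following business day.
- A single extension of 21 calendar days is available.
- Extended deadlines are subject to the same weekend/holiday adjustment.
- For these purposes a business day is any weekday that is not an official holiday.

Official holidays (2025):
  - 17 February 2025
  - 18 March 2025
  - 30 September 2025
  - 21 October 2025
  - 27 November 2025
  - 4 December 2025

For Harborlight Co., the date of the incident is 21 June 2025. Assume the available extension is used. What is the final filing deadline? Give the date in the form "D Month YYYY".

3 months after 21 June 2025 is September 2025; that month ends on 30 September 2025.
Because 30 September 2025 is a listed holiday, the deadline becomes 1 October 2025 (Wednesday).
With the 21-day extension, 1 October 2025 becomes 22 October 2025.
22 October 2025 is a Wednesday and not a listed holiday, so it stands.
Final deadline: 22 October 2025.

22 October 2025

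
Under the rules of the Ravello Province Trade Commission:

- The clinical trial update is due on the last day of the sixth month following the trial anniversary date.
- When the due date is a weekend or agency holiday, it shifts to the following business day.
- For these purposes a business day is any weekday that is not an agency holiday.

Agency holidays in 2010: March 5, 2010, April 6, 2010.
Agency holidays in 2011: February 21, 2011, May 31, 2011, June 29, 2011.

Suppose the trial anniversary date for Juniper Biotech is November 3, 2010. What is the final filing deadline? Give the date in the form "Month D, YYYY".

6 months after November 3, 2010 falls in May 2011; the last day of that month is May 31, 2011.
Because May 31, 2011 is a listed holiday, the deadline becomes June 1, 2011 (Wednesday).
Deadline: June 1, 2011.

June 1, 2011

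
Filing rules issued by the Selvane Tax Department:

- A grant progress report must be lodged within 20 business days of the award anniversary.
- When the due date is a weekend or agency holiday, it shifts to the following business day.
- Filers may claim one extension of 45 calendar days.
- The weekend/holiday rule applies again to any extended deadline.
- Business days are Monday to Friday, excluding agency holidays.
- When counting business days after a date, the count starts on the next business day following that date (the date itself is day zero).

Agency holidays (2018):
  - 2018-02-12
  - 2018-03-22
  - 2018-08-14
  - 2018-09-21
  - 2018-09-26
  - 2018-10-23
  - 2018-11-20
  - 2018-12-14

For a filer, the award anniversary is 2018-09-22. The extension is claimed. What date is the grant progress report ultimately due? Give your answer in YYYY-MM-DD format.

2018-12-06

Starting the day after 2018-09-22 and counting 20 business days lands on 2018-10-22.
Since 2018-10-22 is a Monday and not a holiday, the date is unchanged.
Applying the 45-calendar-day extension: 2018-10-22 + 45 days = 2018-12-06.
2018-12-06 (Thursday) is already a business day.
The final due date is 2018-12-06.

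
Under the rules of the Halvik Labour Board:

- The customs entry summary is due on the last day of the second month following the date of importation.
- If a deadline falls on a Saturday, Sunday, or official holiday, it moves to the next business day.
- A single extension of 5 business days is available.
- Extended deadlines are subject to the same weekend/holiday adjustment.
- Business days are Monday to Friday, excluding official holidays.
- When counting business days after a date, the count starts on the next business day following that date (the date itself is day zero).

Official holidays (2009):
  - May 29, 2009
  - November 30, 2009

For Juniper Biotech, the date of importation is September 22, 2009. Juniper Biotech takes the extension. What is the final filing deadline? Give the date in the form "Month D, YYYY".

2 months after September 22, 2009 falls in November 2009; the last day of that month is November 30, 2009.
November 30, 2009 is a listed holiday; the next business day is December 1, 2009 (Tuesday).
Applying the 5-business-day extension: 5 business days after December 1, 2009 is December 8, 2009.
December 8, 2009 is a Tuesday and not a listed holiday, so it stands.
Deadline: December 8, 2009.

December 8, 2009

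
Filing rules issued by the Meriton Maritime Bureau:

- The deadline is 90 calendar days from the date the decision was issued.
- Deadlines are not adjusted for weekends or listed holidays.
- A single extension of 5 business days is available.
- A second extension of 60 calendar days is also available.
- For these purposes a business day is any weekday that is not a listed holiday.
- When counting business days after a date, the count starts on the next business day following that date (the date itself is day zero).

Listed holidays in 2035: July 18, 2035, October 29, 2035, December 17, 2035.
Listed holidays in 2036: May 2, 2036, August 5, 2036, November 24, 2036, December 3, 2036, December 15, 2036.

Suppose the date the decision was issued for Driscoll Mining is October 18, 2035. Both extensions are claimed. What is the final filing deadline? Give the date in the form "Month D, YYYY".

March 23, 2036

Adding 90 calendar days to October 18, 2035 gives January 16, 2036.
No adjustment is made for weekends or holidays, so January 16, 2036 stands.
Applying the 5-business-day extension: 5 business days after January 16, 2036 is January 23, 2036.
January 23, 2036 falls on a Wednesday. The rules make no weekend/holiday allowance, so it remains January 23, 2036.
Add the 60 calendar-day extension to January 23, 2036: March 23, 2036.
No adjustment is made for weekends or holidays, so March 23, 2036 stands.
So the filing is due March 23, 2036.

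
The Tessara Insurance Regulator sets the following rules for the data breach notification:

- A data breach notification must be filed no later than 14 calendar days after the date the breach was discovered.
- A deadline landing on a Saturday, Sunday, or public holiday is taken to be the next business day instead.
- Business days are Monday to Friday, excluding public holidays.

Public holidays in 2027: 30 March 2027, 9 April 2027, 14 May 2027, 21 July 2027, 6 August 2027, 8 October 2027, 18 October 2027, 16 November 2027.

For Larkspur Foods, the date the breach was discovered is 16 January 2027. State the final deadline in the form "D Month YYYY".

1 February 2027

From 16 January 2027, 14 calendar days later is 30 January 2027.
30 January 2027 is a Saturday, so it moves to the next business day, 1 February 2027 (Monday).
Deadline: 1 February 2027.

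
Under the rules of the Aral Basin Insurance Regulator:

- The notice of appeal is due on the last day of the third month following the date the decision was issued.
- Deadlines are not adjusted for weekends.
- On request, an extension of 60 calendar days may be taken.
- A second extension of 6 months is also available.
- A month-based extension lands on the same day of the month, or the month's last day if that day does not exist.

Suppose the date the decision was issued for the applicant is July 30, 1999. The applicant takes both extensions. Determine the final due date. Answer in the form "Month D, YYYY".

June 30, 2000

3 months after July 30, 1999 is October 1999; that month ends on October 31, 1999.
October 31, 1999 falls on a Sunday. The rules make no weekend/holiday allowance, so it remains October 31, 1999.
With the 60-day extension, October 31, 1999 becomes December 30, 1999.
December 30, 1999 falls on a Thursday. The rules make no weekend/holiday allowance, so it remains December 30, 1999.
Applying the 6 months extension: 6 months after December 30, 1999 is June 30, 2000.
June 30, 2000 is a Friday; no weekend or holiday adjustment applies.
Final deadline: June 30, 2000.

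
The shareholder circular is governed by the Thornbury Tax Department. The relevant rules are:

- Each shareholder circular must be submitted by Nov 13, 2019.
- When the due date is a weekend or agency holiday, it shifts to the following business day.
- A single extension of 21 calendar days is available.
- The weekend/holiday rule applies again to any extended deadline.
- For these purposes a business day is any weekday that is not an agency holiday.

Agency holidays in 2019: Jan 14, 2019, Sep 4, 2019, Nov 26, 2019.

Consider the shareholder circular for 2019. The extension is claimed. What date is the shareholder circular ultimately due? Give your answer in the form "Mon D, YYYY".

The stated deadline is Nov 13, 2019.
Nov 13, 2019 is a Wednesday and not a listed holiday, so it stands.
Add the 21 calendar-day extension to Nov 13, 2019: Dec 4, 2019.
Dec 4, 2019 falls on a Wednesday, which is a business day, so no adjustment is needed.
Deadline: Dec 4, 2019.

Dec 4, 2019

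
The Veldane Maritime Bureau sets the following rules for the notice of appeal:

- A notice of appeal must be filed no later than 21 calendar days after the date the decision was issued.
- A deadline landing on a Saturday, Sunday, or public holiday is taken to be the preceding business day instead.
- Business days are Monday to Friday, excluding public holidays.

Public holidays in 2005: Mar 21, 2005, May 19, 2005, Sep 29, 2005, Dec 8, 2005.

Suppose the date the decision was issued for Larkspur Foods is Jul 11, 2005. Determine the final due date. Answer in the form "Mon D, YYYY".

Aug 1, 2005

21 calendar days after Jul 11, 2005 is Aug 1, 2005.
Aug 1, 2005 is a Monday and not a listed holiday, so it stands.
So the filing is due Aug 1, 2005.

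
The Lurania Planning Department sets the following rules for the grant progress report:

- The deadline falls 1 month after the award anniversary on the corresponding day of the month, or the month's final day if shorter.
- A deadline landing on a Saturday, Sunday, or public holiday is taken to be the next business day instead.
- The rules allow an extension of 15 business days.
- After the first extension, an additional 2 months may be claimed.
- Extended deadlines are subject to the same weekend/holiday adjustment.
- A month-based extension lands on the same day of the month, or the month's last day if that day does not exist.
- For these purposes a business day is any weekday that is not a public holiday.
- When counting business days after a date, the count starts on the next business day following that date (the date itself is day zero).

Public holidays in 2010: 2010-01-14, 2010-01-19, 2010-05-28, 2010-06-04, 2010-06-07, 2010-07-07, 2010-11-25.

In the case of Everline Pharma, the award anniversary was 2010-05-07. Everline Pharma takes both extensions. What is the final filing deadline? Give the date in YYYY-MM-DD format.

1 month from 2010-05-07 is 2010-06-07.
2010-06-07 is a listed holiday; the next business day is 2010-06-08 (Tuesday).
Counting 15 further business days from 2010-06-08 reaches 2010-06-29.
Since 2010-06-29 is a Tuesday and not a holiday, the date is unchanged.
Applying the 2 months extension: 2 months after 2010-06-29 is 2010-08-29.
Because 2010-08-29 is a Sunday, the deadline becomes 2010-08-30 (Monday).
Final deadline: 2010-08-30.

2010-08-30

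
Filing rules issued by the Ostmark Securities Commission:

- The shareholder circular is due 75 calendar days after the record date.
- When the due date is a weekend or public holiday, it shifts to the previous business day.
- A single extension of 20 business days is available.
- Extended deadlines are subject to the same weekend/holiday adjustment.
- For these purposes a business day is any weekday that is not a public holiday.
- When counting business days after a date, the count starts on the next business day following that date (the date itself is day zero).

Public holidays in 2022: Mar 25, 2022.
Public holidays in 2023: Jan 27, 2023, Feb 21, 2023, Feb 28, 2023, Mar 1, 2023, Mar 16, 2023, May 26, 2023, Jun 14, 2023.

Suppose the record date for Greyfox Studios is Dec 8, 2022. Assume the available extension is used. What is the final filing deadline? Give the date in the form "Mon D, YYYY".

Mar 24, 2023

From Dec 8, 2022, 75 calendar days later is Feb 21, 2023.
Feb 21, 2023 is a listed holiday; the preceding business day is Feb 20, 2023 (Monday).
Applying the 20-business-day extension: 20 business days after Feb 20, 2023 is Mar 24, 2023.
Mar 24, 2023 is a Friday and not a listed holiday, so it stands.
The final due date is Mar 24, 2023.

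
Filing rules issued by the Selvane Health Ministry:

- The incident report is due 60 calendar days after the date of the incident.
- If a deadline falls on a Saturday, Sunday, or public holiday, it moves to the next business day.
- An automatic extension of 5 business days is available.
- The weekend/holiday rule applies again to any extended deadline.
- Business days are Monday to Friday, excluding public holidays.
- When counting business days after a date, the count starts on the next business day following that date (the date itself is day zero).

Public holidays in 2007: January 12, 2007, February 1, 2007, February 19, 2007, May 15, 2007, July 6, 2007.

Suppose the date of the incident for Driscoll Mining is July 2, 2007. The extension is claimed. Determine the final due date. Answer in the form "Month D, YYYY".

60 calendar days after July 2, 2007 is August 31, 2007.
August 31, 2007 is a Friday and not a listed holiday, so it stands.
The 5-business-day extension runs from August 31, 2007 to September 7, 2007.
September 7, 2007 is a Friday and not a listed holiday, so it stands.
So the filing is due September 7, 2007.

September 7, 2007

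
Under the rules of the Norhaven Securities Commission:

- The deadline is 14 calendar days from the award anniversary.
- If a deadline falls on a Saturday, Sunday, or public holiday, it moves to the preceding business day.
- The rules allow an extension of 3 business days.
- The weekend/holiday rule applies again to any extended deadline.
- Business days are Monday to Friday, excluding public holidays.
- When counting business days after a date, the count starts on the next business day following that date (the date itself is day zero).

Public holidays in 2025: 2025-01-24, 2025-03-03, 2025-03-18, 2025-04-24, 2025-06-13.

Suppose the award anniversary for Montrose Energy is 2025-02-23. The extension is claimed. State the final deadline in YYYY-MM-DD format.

14 calendar days after 2025-02-23 is 2025-03-09.
2025-03-09 falls on a Sunday. Rolling to the preceding business day gives 2025-03-07, a Friday.
Counting 3 further business days from 2025-03-07 reaches 2025-03-12.
2025-03-12 (Wednesday) is already a business day.
Final deadline: 2025-03-12.

2025-03-12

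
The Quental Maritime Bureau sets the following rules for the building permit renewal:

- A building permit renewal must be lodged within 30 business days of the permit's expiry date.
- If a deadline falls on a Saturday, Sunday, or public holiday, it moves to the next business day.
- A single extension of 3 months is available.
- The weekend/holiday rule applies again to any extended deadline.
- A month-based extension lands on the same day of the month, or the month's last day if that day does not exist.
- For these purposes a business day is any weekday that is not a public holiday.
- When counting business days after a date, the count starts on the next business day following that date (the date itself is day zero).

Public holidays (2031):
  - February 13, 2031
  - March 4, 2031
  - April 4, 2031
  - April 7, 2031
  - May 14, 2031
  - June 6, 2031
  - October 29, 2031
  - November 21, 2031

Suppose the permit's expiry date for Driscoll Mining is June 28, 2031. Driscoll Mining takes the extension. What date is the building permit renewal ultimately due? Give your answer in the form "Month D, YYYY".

November 10, 2031

30 business days after June 28, 2031, excluding weekends and holidays, is August 8, 2031.
August 8, 2031 falls on a Friday, which is a business day, so no adjustment is needed.
Add 3 months to August 8, 2031: November 8, 2031.
November 8, 2031 is a Saturday; the next business day is November 10, 2031 (Monday).
So the filing is due November 10, 2031.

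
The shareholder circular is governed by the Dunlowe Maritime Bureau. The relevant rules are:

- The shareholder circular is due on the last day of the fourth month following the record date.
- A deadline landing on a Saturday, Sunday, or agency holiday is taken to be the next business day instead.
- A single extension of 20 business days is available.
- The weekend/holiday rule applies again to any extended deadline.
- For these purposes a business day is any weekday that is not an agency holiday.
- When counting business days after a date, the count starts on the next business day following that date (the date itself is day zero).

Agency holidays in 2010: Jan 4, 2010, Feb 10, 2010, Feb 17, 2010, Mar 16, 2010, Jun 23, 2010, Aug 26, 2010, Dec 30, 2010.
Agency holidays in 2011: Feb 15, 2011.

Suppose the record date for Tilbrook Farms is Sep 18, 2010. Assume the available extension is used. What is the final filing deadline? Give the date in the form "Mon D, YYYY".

4 months after Sep 18, 2010 falls in January 2011; the last day of that month is Jan 31, 2011.
Since Jan 31, 2011 is a Monday and not a holiday, the date is unchanged.
Applying the 20-business-day extension: 20 business days after Jan 31, 2011 is Mar 1, 2011.
Mar 1, 2011 (Tuesday) is already a business day.
Deadline: Mar 1, 2011.

Mar 1, 2011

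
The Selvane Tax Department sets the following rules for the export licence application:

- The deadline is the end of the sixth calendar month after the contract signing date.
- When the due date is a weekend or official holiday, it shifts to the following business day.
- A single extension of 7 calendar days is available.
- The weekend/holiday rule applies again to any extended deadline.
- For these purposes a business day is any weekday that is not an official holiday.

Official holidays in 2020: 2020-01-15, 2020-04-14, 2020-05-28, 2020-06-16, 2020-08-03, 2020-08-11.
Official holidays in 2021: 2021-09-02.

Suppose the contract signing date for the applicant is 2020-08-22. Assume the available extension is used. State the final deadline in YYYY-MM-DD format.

2021-03-08

The sixth month after 2020-08-22 is February 2021, whose last day is 2021-02-28.
Because 2021-02-28 is a Sunday, the deadline becomes 2021-03-01 (Monday).
The 7-calendar-day extension moves the deadline from 2021-03-01 to 2021-03-08.
2021-03-08 falls on a Monday, which is a business day, so no adjustment is needed.
Final deadline: 2021-03-08.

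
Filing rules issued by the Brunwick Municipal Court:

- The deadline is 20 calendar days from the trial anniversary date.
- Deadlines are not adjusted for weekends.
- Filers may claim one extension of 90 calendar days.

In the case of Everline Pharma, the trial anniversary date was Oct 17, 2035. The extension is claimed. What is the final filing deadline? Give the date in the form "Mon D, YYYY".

20 calendar days after Oct 17, 2035 is Nov 6, 2035.
Nov 6, 2035 falls on a Tuesday. The rules make no weekend/holiday allowance, so it remains Nov 6, 2035.
With the 90-day extension, Nov 6, 2035 becomes Feb 4, 2036.
No adjustment is made for weekends or holidays, so Feb 4, 2036 stands.
So the filing is due Feb 4, 2036.

Feb 4, 2036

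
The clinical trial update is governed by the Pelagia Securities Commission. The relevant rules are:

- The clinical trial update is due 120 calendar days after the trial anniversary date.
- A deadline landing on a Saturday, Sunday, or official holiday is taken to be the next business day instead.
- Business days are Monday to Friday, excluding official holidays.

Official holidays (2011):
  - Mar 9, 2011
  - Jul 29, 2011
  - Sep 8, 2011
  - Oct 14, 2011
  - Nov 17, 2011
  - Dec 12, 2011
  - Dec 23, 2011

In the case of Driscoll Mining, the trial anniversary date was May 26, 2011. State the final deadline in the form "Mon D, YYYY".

Adding 120 calendar days to May 26, 2011 gives Sep 23, 2011.
Sep 23, 2011 (Friday) is already a business day.
Final deadline: Sep 23, 2011.

Sep 23, 2011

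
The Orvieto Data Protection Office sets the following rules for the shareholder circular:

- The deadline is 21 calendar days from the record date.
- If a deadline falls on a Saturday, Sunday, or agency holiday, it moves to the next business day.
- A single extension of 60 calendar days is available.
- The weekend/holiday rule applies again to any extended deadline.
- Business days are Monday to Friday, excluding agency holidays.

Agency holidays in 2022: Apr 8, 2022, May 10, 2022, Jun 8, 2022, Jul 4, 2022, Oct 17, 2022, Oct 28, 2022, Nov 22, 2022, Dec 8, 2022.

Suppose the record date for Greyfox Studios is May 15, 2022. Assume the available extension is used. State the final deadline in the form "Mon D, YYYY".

21 calendar days after May 15, 2022 is Jun 5, 2022.
Because Jun 5, 2022 is a Sunday, the deadline becomes Jun 6, 2022 (Monday).
Applying the 60-calendar-day extension: Jun 6, 2022 + 60 days = Aug 5, 2022.
Aug 5, 2022 is a Friday and not a listed holiday, so it stands.
So the filing is due Aug 5, 2022.

Aug 5, 2022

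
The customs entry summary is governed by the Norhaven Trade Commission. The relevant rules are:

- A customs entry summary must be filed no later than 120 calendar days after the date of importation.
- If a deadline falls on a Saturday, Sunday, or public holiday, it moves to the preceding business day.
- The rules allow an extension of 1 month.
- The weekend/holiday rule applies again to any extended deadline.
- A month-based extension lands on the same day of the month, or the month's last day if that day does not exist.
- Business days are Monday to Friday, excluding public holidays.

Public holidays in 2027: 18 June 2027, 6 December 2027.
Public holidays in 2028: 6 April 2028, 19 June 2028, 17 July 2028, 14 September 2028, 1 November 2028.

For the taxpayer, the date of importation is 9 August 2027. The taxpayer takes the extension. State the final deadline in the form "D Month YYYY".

120 calendar days after 9 August 2027 is 7 December 2027.
7 December 2027 falls on a Tuesday, which is a business day, so no adjustment is needed.
The 1 month extension carries 7 December 2027 to 7 January 2028.
7 January 2028 (Friday) is already a business day.
Deadline: 7 January 2028.

7 January 2028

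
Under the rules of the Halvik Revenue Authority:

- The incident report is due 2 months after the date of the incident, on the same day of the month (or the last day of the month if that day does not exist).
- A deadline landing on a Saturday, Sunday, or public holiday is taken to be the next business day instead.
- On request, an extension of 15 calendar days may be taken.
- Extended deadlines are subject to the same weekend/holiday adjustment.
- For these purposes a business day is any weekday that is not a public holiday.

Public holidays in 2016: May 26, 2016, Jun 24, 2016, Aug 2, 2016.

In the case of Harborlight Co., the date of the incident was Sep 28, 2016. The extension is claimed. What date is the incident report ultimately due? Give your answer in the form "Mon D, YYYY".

Dec 13, 2016

2 months from Sep 28, 2016 is Nov 28, 2016.
Nov 28, 2016 is a Monday and not a listed holiday, so it stands.
Add the 15 calendar-day extension to Nov 28, 2016: Dec 13, 2016.
Since Dec 13, 2016 is a Tuesday and not a holiday, the date is unchanged.
Final deadline: Dec 13, 2016.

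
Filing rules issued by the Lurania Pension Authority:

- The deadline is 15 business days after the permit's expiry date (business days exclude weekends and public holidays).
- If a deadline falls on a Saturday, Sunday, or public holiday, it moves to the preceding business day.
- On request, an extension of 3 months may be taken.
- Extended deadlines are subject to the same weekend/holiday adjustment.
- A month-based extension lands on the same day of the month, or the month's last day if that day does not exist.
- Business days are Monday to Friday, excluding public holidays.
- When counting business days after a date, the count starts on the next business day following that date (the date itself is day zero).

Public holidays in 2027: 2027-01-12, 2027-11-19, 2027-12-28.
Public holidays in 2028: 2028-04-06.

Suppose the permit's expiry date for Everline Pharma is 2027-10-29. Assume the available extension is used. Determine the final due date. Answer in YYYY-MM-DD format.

Starting the day after 2027-10-29 and counting 15 business days lands on 2027-11-22.
Since 2027-11-22 is a Monday and not a holiday, the date is unchanged.
The 3 months extension carries 2027-11-22 to 2028-02-22.
2028-02-22 is a Tuesday and not a listed holiday, so it stands.
The final due date is 2028-02-22.

2028-02-22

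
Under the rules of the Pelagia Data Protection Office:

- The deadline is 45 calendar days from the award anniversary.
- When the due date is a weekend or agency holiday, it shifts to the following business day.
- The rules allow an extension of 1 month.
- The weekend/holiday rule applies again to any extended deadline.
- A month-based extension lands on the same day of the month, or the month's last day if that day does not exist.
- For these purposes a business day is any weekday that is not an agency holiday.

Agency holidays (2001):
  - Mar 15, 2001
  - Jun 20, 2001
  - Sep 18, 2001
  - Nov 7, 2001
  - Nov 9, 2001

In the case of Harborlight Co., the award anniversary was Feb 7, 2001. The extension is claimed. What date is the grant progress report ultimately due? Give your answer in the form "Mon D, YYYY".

Apr 26, 2001

From Feb 7, 2001, 45 calendar days later is Mar 24, 2001.
Mar 24, 2001 falls on a Saturday. Rolling to the next business day gives Mar 26, 2001, a Monday.
Add 1 month to Mar 26, 2001: Apr 26, 2001.
Since Apr 26, 2001 is a Thursday and not a holiday, the date is unchanged.
The final due date is Apr 26, 2001.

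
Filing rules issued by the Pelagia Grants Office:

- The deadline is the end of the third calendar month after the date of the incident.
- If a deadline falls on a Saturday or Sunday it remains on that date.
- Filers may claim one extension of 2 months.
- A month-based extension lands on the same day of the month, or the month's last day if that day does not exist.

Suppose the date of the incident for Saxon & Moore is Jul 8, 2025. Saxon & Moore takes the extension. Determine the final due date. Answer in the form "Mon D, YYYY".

Dec 31, 2025

3 months after Jul 8, 2025 falls in October 2025; the last day of that month is Oct 31, 2025.
Oct 31, 2025 is a Friday; no weekend or holiday adjustment applies.
The 2 months extension carries Oct 31, 2025 to Dec 31, 2025.
Dec 31, 2025 falls on a Wednesday. The rules make no weekend/holiday allowance, so it remains Dec 31, 2025.
So the filing is due Dec 31, 2025.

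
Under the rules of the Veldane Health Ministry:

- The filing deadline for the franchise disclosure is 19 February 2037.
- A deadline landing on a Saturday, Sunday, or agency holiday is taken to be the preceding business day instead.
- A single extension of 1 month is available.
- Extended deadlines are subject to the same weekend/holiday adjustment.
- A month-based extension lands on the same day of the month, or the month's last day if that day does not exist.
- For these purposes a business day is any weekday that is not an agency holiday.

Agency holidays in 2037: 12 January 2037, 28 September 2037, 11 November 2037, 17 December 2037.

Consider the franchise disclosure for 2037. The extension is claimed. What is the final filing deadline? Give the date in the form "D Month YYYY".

19 March 2037

The stated deadline is 19 February 2037.
19 February 2037 falls on a Thursday, which is a business day, so no adjustment is needed.
Add 1 month to 19 February 2037: 19 March 2037.
19 March 2037 falls on a Thursday, which is a business day, so no adjustment is needed.
Deadline: 19 March 2037.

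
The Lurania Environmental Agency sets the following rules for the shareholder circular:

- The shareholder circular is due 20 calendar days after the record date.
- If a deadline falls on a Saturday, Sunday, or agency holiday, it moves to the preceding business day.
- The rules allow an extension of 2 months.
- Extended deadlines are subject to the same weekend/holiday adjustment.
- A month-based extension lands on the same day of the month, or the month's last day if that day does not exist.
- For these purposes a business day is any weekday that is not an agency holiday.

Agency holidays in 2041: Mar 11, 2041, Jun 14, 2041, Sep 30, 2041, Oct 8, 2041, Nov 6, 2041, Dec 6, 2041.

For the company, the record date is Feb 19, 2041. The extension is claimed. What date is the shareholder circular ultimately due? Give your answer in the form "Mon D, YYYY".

May 8, 2041

Adding 20 calendar days to Feb 19, 2041 gives Mar 11, 2041.
Mar 11, 2041 is a listed holiday; the preceding business day is Mar 8, 2041 (Friday).
Add 2 months to Mar 8, 2041: May 8, 2041.
May 8, 2041 is a Wednesday and not a listed holiday, so it stands.
The final due date is May 8, 2041.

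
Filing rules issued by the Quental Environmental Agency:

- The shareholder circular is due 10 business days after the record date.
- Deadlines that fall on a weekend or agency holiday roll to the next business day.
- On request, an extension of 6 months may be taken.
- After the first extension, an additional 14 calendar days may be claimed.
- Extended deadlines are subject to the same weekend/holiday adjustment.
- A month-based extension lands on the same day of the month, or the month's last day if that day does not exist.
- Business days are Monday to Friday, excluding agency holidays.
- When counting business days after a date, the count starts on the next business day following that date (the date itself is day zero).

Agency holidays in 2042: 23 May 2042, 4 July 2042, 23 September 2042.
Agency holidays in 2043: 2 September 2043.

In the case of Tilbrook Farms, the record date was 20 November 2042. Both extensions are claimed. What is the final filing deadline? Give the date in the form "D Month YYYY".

Starting the day after 20 November 2042 and counting 10 business days lands on 4 December 2042.
4 December 2042 is a Thursday and not a listed holiday, so it stands.
The 6 months extension carries 4 December 2042 to 4 June 2043.
4 June 2043 is a Thursday and not a listed holiday, so it stands.
With the 14-day extension, 4 June 2043 becomes 18 June 2043.
18 June 2043 (Thursday) is already a business day.
So the filing is due 18 June 2043.

18 June 2043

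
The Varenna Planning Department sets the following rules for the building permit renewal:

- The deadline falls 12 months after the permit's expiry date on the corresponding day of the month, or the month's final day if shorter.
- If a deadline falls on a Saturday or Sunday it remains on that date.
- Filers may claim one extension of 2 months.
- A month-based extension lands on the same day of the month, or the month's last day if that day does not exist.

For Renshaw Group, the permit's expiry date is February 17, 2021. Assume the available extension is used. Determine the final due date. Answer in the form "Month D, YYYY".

April 17, 2022

Moving 12 months forward from February 17, 2021 on the corresponding day gives February 17, 2022.
No adjustment is made for weekends or holidays, so February 17, 2022 stands.
Applying the 2 months extension: 2 months after February 17, 2022 is April 17, 2022.
April 17, 2022 falls on a Sunday. The rules make no weekend/holiday allowance, so it remains April 17, 2022.
Deadline: April 17, 2022.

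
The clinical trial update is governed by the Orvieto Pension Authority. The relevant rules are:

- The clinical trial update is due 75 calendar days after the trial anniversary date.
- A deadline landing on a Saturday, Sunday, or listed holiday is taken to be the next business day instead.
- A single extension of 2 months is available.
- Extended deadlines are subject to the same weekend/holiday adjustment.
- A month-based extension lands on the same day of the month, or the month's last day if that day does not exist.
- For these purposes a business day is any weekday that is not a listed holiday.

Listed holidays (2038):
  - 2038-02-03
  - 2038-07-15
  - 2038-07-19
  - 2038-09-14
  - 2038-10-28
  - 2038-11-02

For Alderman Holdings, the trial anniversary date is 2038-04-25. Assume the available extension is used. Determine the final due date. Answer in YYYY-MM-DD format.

75 calendar days after 2038-04-25 is 2038-07-09.
2038-07-09 falls on a Friday, which is a business day, so no adjustment is needed.
Add 2 months to 2038-07-09: 2038-09-09.
Since 2038-09-09 is a Thursday and not a holiday, the date is unchanged.
Deadline: 2038-09-09.

2038-09-09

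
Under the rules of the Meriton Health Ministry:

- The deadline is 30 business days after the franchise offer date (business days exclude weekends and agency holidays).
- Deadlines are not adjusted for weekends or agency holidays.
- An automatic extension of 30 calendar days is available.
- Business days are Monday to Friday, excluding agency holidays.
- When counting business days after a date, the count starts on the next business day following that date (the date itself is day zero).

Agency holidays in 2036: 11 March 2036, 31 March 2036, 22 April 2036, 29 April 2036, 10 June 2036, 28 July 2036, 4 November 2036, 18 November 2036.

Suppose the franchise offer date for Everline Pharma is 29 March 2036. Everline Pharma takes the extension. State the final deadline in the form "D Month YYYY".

13 June 2036

Counting 30 business days after 29 March 2036 (skipping weekends and listed holidays) reaches 14 May 2036.
14 May 2036 is a Wednesday; no weekend or holiday adjustment applies.
Add the 30 calendar-day extension to 14 May 2036: 13 June 2036.
13 June 2036 is a Friday; no weekend or holiday adjustment applies.
So the filing is due 13 June 2036.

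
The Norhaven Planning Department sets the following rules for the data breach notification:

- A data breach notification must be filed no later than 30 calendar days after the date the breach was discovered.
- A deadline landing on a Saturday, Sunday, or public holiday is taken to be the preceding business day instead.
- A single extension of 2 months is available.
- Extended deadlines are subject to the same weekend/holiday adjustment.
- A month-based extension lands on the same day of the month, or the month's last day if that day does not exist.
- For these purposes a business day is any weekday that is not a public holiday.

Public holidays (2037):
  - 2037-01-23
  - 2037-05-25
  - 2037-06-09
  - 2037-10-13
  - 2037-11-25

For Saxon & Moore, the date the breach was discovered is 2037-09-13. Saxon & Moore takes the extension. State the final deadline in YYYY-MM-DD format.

Trigger date 2037-09-13 + 30 calendar days = 2037-10-13.
2037-10-13 is a listed holiday, so it moves to the preceding business day, 2037-10-12 (Monday).
Applying the 2 months extension: 2 months after 2037-10-12 is 2037-12-12.
2037-12-12 falls on a Saturday. Rolling to the preceding business day gives 2037-12-11, a Friday.
Deadline: 2037-12-11.

2037-12-11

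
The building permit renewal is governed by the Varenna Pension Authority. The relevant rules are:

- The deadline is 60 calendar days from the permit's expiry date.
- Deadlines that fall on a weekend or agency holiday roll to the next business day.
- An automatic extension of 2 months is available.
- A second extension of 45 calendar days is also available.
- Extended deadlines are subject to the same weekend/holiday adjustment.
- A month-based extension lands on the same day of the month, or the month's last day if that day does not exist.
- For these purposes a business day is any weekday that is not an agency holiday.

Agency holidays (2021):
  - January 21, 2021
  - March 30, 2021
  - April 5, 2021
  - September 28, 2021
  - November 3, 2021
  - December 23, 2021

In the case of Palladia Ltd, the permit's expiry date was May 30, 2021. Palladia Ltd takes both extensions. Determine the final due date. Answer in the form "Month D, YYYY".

From May 30, 2021, 60 calendar days later is July 29, 2021.
Since July 29, 2021 is a Thursday and not a holiday, the date is unchanged.
Add 2 months to July 29, 2021: September 29, 2021.
Since September 29, 2021 is a Wednesday and not a holiday, the date is unchanged.
Add the 45 calendar-day extension to September 29, 2021: November 13, 2021.
November 13, 2021 is a Saturday, so it moves to the next business day, November 15, 2021 (Monday).
So the filing is due November 15, 2021.

November 15, 2021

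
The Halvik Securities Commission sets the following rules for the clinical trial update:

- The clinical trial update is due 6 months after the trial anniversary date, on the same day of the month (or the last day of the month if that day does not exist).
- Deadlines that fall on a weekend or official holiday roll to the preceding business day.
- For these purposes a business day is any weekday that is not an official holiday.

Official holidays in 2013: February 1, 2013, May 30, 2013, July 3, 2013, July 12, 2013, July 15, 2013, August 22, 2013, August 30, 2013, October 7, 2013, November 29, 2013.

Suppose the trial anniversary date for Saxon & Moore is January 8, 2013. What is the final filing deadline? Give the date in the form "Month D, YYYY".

July 8, 2013

Moving 6 months forward from January 8, 2013 on the corresponding day gives July 8, 2013.
Since July 8, 2013 is a Monday and not a holiday, the date is unchanged.
Deadline: July 8, 2013.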